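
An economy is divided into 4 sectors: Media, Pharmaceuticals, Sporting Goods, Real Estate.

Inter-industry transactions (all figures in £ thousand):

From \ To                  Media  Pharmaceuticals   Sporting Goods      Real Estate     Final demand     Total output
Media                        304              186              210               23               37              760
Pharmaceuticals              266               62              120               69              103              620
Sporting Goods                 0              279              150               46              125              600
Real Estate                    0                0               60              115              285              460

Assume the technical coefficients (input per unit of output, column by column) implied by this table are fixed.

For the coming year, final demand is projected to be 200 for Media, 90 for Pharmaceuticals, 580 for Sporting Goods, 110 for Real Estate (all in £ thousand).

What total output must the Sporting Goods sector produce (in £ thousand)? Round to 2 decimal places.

Technical coefficients a_ij = z_ij / X_j:
  a_11 = 304/760 = 0.40, a_21 = 266/760 = 0.35, a_31 = 0/760 = 0.00, a_41 = 0/760 = 0.00
  a_12 = 186/620 = 0.30, a_22 = 62/620 = 0.10, a_32 = 279/620 = 0.45, a_42 = 0/620 = 0.00
  a_13 = 210/600 = 0.35, a_23 = 120/600 = 0.20, a_33 = 150/600 = 0.25, a_43 = 60/600 = 0.10
  a_14 = 23/460 = 0.05, a_24 = 69/460 = 0.15, a_34 = 46/460 = 0.10, a_44 = 115/460 = 0.25
I − A =
  [   0.60    -0.30    -0.35    -0.05]
  [  -0.35     0.90    -0.20    -0.15]
  [   0.00    -0.45     0.75    -0.10]
  [   0.00     0.00    -0.10     0.75]
Compute the cofactors C_ij = (−1)^(i+j)·(3×3 minor ij) of I−A; the adjugate is their transpose:
adj(I−A) = Cᵀ =
  [ 0.423000   0.286125   0.290250   0.124125]
  [ 0.193375   0.331500   0.192625   0.104875]
  [ 0.118125   0.202500   0.326250   0.091875]
  [ 0.015750   0.027000   0.043500   0.217125]
det(I−A) = Σ_j (I−A)_1j·C_1j = (0.60)(0.423000) + (-0.30)(0.193375) + (-0.35)(0.118125) + (-0.05)(0.015750) = 0.15365625
(I − A)⁻¹ = adj(I−A) / det(I−A) ≈
  [   2.7529     1.8621     1.8890     0.8078]
  [   1.2585     2.1574     1.2536     0.6825]
  [   0.7688     1.3179     2.1232     0.5979]
  [   0.1025     0.1757     0.2831     1.4131]
x = (I − A)⁻¹ d = adj(I−A)·d / det(I−A), with det(I−A) = 0.15365625:
  x_1 = (0.423000·200 + 0.286125·90 + 0.290250·580 + 0.124125·110) / 0.15365625 = 292.35 / 0.15365625 ≈ 1902.62
  x_2 = (0.193375·200 + 0.331500·90 + 0.192625·580 + 0.104875·110) / 0.15365625 = 191.76875 / 0.15365625 ≈ 1248.04
  x_3 = (0.118125·200 + 0.202500·90 + 0.326250·580 + 0.091875·110) / 0.15365625 = 241.18125 / 0.15365625 ≈ 1569.62
  x_4 = (0.015750·200 + 0.027000·90 + 0.043500·580 + 0.217125·110) / 0.15365625 = 54.69375 / 0.15365625 ≈ 355.95

x_3 = 1569.62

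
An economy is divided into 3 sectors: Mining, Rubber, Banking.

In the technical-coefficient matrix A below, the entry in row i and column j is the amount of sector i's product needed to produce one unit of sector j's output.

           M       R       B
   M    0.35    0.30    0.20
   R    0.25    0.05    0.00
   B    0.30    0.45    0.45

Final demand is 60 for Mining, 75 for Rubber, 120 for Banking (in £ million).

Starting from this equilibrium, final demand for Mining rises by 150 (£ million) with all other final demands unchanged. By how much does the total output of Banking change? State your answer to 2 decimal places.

Δx_B = 272.42

I − A =
  [   0.65    -0.30    -0.20]
  [  -0.25     0.95     0.00]
  [  -0.30    -0.45     0.55]
Cofactors of I−A, C_ij = (−1)^(i+j)·(minor ij) (rows/columns in the sector order above):
  C_11 = (0.95)(0.55) − (0.00)(-0.45) = 0.5225
  C_12 = −[(-0.25)(0.55) − (0.00)(-0.30)] = 0.1375
  C_13 = (-0.25)(-0.45) − (0.95)(-0.30) = 0.3975
  C_21 = −[(-0.30)(0.55) − (-0.20)(-0.45)] = 0.2550
  C_22 = (0.65)(0.55) − (-0.20)(-0.30) = 0.2975
  C_23 = −[(0.65)(-0.45) − (-0.30)(-0.30)] = 0.3825
  C_31 = (-0.30)(0.00) − (-0.20)(0.95) = 0.1900
  C_32 = −[(0.65)(0.00) − (-0.20)(-0.25)] = 0.0500
  C_33 = (0.65)(0.95) − (-0.30)(-0.25) = 0.5425
det(I−A) = Σ_j (I−A)_1j·C_1j = (0.65)(0.5225) + (-0.30)(0.1375) + (-0.20)(0.3975) = 0.218875
adj(I−A) = Cᵀ =
  [ 0.5225   0.2550   0.1900]
  [ 0.1375   0.2975   0.0500]
  [ 0.3975   0.3825   0.5425]
(I − A)⁻¹ = adj(I−A) / det(I−A) ≈
  [   2.3872     1.1650     0.8681]
  [   0.6282     1.3592     0.2284]
  [   1.8161     1.7476     2.4786]
Δx = (I − A)⁻¹ Δd with Δd having +150 in the Mining component and 0 elsewhere.
So Δx_B = L_BM · (+150), where L_BM = adj(I−A)_BM / det(I−A) = 0.3975 / 0.218875.
Δx_B = 0.3975 × (+150) / 0.218875 = 59.625 / 0.218875 ≈ 272.42.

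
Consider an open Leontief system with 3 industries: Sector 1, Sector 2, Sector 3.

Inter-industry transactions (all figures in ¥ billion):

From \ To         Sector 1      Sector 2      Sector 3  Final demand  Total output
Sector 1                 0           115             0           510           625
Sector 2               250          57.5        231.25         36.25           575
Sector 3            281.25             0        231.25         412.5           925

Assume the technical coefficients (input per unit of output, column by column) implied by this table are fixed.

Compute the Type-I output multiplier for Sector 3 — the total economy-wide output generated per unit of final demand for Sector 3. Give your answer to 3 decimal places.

m_3 = 1.890

Technical coefficients a_ij = z_ij / X_j:
  a_11 = 0/625 = 0.00, a_21 = 250/625 = 0.40, a_31 = 281.25/625 = 0.45
  a_12 = 115/575 = 0.20, a_22 = 57.5/575 = 0.10, a_32 = 0/575 = 0.00
  a_13 = 0/925 = 0.00, a_23 = 231.25/925 = 0.25, a_33 = 231.25/925 = 0.25
I − A =
  [   1.00    -0.20     0.00]
  [  -0.40     0.90    -0.25]
  [  -0.45     0.00     0.75]
Cofactors of I−A, C_ij = (−1)^(i+j)·(minor ij) (rows/columns in the sector order above):
  C_11 = (0.90)(0.75) − (-0.25)(0.00) = 0.6750
  C_12 = −[(-0.40)(0.75) − (-0.25)(-0.45)] = 0.4125
  C_13 = (-0.40)(0.00) − (0.90)(-0.45) = 0.4050
  C_21 = −[(-0.20)(0.75) − (0.00)(0.00)] = 0.1500
  C_22 = (1.00)(0.75) − (0.00)(-0.45) = 0.7500
  C_23 = −[(1.00)(0.00) − (-0.20)(-0.45)] = 0.0900
  C_31 = (-0.20)(-0.25) − (0.00)(0.90) = 0.0500
  C_32 = −[(1.00)(-0.25) − (0.00)(-0.40)] = 0.2500
  C_33 = (1.00)(0.90) − (-0.20)(-0.40) = 0.8200
det(I−A) = Σ_j (I−A)_1j·C_1j = (1.00)(0.6750) + (-0.20)(0.4125) + (0.00)(0.4050) = 0.5925
adj(I−A) = Cᵀ =
  [ 0.6750   0.1500   0.0500]
  [ 0.4125   0.7500   0.2500]
  [ 0.4050   0.0900   0.8200]
(I − A)⁻¹ = adj(I−A) / det(I−A) ≈
  [   1.1392     0.2532     0.0844]
  [   0.6962     1.2658     0.4219]
  [   0.6835     0.1519     1.3840]
The output multiplier for sector j is the column-j sum of the Leontief inverse (I − A)⁻¹ = adj(I−A) / det(I−A).
Column 3 of adj(I−A): (0.0500, 0.2500, 0.8200); det(I−A) = 0.5925.
m_3 = (0.0500 + 0.2500 + 0.8200) / 0.5925 = 1.12 / 0.5925 ≈ 1.890.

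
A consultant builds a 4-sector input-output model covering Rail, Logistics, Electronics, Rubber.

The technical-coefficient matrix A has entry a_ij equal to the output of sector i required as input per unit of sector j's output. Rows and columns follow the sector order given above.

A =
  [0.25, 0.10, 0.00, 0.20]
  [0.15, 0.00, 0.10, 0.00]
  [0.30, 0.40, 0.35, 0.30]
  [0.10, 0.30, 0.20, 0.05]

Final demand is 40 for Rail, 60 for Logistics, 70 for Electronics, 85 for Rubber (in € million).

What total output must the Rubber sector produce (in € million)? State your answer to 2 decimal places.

x_4 = 206.80

I − A =
  [   0.75    -0.10     0.00    -0.20]
  [  -0.15     1.00    -0.10     0.00]
  [  -0.30    -0.40     0.65    -0.30]
  [  -0.10    -0.30    -0.20     0.95]
Compute the cofactors C_ij = (−1)^(i+j)·(3×3 minor ij) of I−A; the adjugate is their transpose:
adj(I−A) = Cᵀ =
  [ 0.510500   0.110750   0.055500   0.125000]
  [ 0.115125   0.393125   0.075250   0.048000]
  [ 0.385500   0.394000   0.669250   0.292500]
  [ 0.171250   0.218750   0.170500   0.444750]
det(I−A) = Σ_j (I−A)_1j·C_1j = (0.75)(0.510500) + (-0.10)(0.115125) + (0.00)(0.385500) + (-0.20)(0.171250) = 0.3371125
(I − A)⁻¹ = adj(I−A) / det(I−A) ≈
  [   1.5143     0.3285     0.1646     0.3708]
  [   0.3415     1.1662     0.2232     0.1424]
  [   1.1435     1.1687     1.9852     0.8677]
  [   0.5080     0.6489     0.5058     1.3193]
x = (I − A)⁻¹ d = adj(I−A)·d / det(I−A), with det(I−A) = 0.3371125:
  x_1 = (0.510500·40 + 0.110750·60 + 0.055500·70 + 0.125000·85) / 0.3371125 = 41.575 / 0.3371125 ≈ 123.33
  x_2 = (0.115125·40 + 0.393125·60 + 0.075250·70 + 0.048000·85) / 0.3371125 = 37.54 / 0.3371125 ≈ 111.36
  x_3 = (0.385500·40 + 0.394000·60 + 0.669250·70 + 0.292500·85) / 0.3371125 = 110.77 / 0.3371125 ≈ 328.58
  x_4 = (0.171250·40 + 0.218750·60 + 0.170500·70 + 0.444750·85) / 0.3371125 = 69.71375 / 0.3371125 ≈ 206.80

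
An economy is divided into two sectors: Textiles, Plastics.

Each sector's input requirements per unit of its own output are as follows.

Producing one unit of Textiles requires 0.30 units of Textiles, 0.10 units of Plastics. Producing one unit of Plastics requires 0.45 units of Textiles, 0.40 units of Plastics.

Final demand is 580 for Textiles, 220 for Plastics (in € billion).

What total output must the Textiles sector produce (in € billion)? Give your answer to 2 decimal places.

I − A =
  [   0.70    -0.45]
  [  -0.10     0.60]
det(I−A) = (0.70)(0.60) − (-0.45)(-0.10) = 0.3750
adj(I−A) = [[0.60, 0.45], [0.10, 0.70]]
(I − A)⁻¹ = adj(I−A) / det(I−A) ≈
  [   1.6000     1.2000]
  [   0.2667     1.8667]
x = (I − A)⁻¹ d = adj(I−A)·d / det(I−A), with det(I−A) = 0.3750:
  x_1 = (0.60·580 + 0.45·220) / 0.3750 = 447.00 / 0.3750 = 1192.00
  x_2 = (0.10·580 + 0.70·220) / 0.3750 = 212.00 / 0.3750 ≈ 565.33

x_1 = 1192.00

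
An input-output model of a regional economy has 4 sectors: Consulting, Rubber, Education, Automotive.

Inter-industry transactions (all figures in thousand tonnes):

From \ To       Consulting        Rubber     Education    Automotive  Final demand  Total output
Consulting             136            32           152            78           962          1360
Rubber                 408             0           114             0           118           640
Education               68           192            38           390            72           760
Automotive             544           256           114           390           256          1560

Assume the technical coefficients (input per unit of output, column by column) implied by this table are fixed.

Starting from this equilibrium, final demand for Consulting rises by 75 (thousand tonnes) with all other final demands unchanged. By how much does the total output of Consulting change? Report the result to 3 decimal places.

Δx_C = 97.756

Technical coefficients a_ij = z_ij / X_j:
  a_CC = 136/1360 = 0.10, a_RC = 408/1360 = 0.30, a_EC = 68/1360 = 0.05, a_AC = 544/1360 = 0.40
  a_CR = 32/640 = 0.05, a_RR = 0/640 = 0.00, a_ER = 192/640 = 0.30, a_AR = 256/640 = 0.40
  a_CE = 152/760 = 0.20, a_RE = 114/760 = 0.15, a_EE = 38/760 = 0.05, a_AE = 114/760 = 0.15
  a_CA = 78/1560 = 0.05, a_RA = 0/1560 = 0.00, a_EA = 390/1560 = 0.25, a_AA = 390/1560 = 0.25
I − A =
  [   0.90    -0.05    -0.20    -0.05]
  [  -0.30     1.00    -0.15     0.00]
  [  -0.05    -0.30     0.95    -0.25]
  [  -0.40    -0.40    -0.15     0.75]
Compute the cofactors C_ij = (−1)^(i+j)·(3×3 minor ij) of I−A; the adjugate is their transpose:
adj(I−A) = Cᵀ =
  [ 0.626250   0.120000   0.166125   0.097125]
  [ 0.223125   0.560625   0.145500   0.063375]
  [ 0.235000   0.294375   0.637750   0.228250]
  [ 0.500000   0.421875   0.293750   0.771875]
det(I−A) = Σ_j (I−A)_1j·C_1j = (0.90)(0.626250) + (-0.05)(0.223125) + (-0.20)(0.235000) + (-0.05)(0.500000) = 0.48046875
(I − A)⁻¹ = adj(I−A) / det(I−A) ≈
  [   1.3034     0.2498     0.3458     0.2021]
  [   0.4644     1.1668     0.3028     0.1319]
  [   0.4891     0.6127     1.3273     0.4751]
  [   1.0407     0.8780     0.6114     1.6065]
Δx = (I − A)⁻¹ Δd with Δd having +75 in the Consulting component and 0 elsewhere.
So Δx_C = L_CC · (+75), where L_CC = adj(I−A)_CC / det(I−A) = 0.626250 / 0.48046875.
Δx_C = 0.626250 × (+75) / 0.48046875 = 46.96875 / 0.48046875 ≈ 97.756.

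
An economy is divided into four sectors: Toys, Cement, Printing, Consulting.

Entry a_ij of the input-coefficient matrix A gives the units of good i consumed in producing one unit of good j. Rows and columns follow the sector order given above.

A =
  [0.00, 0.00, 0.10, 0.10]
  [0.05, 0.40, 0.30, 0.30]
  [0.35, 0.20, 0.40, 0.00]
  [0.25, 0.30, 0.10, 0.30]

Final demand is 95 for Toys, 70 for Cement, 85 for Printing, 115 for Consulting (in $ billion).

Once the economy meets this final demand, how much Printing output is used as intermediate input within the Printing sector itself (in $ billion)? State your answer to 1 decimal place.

I − A =
  [   1.00     0.00    -0.10    -0.10]
  [  -0.05     0.60    -0.30    -0.30]
  [  -0.35    -0.20     0.60     0.00]
  [  -0.25    -0.30    -0.10     0.70]
Compute the cofactors C_ij = (−1)^(i+j)·(3×3 minor ij) of I−A; the adjugate is their transpose:
adj(I−A) = Cᵀ =
  [ 0.1500   0.0340   0.0480   0.0360]
  [ 0.1500   0.3770   0.2440   0.1830]
  [ 0.1375   0.1455   0.3135   0.0820]
  [ 0.1375   0.1945   0.1665   0.2780]
det(I−A) = Σ_j (I−A)_1j·C_1j = (1.00)(0.1500) + (0.00)(0.1500) + (-0.10)(0.1375) + (-0.10)(0.1375) = 0.1225
(I − A)⁻¹ = adj(I−A) / det(I−A) ≈
  [   1.2245     0.2776     0.3918     0.2939]
  [   1.2245     3.0776     1.9918     1.4939]
  [   1.1224     1.1878     2.5592     0.6694]
  [   1.1224     1.5878     1.3592     2.2694]
First solve x = (I − A)⁻¹ d = adj(I−A)·d / det(I−A); in particular x_3 = (0.1375·95 + 0.1455·70 + 0.3135·85 + 0.0820·115) / 0.1225 = 59.325 / 0.1225 ≈ 484.286.
Intermediate flow from 3 to 3: z_33 = a_33 · x_3 = 0.40 × 59.325 / 0.1225 = 23.73 / 0.1225 ≈ 193.7.

z_33 = 193.7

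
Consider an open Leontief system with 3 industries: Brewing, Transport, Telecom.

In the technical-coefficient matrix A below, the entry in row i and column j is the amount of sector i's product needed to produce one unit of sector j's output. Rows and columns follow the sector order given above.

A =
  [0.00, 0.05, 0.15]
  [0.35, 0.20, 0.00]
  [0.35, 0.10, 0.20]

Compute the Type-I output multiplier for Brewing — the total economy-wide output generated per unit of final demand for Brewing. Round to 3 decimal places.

m_1 = 2.134

I − A =
  [   1.00    -0.05    -0.15]
  [  -0.35     0.80     0.00]
  [  -0.35    -0.10     0.80]
Cofactors of I−A, C_ij = (−1)^(i+j)·(minor ij) (rows/columns in the sector order above):
  C_11 = (0.80)(0.80) − (0.00)(-0.10) = 0.6400
  C_12 = −[(-0.35)(0.80) − (0.00)(-0.35)] = 0.2800
  C_13 = (-0.35)(-0.10) − (0.80)(-0.35) = 0.3150
  C_21 = −[(-0.05)(0.80) − (-0.15)(-0.10)] = 0.0550
  C_22 = (1.00)(0.80) − (-0.15)(-0.35) = 0.7475
  C_23 = −[(1.00)(-0.10) − (-0.05)(-0.35)] = 0.1175
  C_31 = (-0.05)(0.00) − (-0.15)(0.80) = 0.1200
  C_32 = −[(1.00)(0.00) − (-0.15)(-0.35)] = 0.0525
  C_33 = (1.00)(0.80) − (-0.05)(-0.35) = 0.7825
det(I−A) = Σ_j (I−A)_1j·C_1j = (1.00)(0.6400) + (-0.05)(0.2800) + (-0.15)(0.3150) = 0.57875
adj(I−A) = Cᵀ =
  [ 0.6400   0.0550   0.1200]
  [ 0.2800   0.7475   0.0525]
  [ 0.3150   0.1175   0.7825]
(I − A)⁻¹ = adj(I−A) / det(I−A) ≈
  [   1.1058     0.0950     0.2073]
  [   0.4838     1.2916     0.0907]
  [   0.5443     0.2030     1.3521]
The output multiplier for sector j is the column-j sum of the Leontief inverse (I − A)⁻¹ = adj(I−A) / det(I−A).
Column 1 of adj(I−A): (0.6400, 0.2800, 0.3150); det(I−A) = 0.57875.
m_1 = (0.6400 + 0.2800 + 0.3150) / 0.57875 = 1.235 / 0.57875 ≈ 2.134.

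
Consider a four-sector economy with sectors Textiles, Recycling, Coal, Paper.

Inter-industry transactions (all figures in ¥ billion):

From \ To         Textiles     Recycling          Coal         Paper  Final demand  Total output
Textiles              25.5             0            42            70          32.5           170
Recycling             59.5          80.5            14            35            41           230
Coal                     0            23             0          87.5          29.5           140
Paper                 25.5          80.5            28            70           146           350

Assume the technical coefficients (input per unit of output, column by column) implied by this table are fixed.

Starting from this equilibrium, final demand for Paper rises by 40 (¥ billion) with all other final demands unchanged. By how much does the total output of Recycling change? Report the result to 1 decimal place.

Technical coefficients a_ij = z_ij / X_j:
  a_TT = 25.5/170 = 0.15, a_RT = 59.5/170 = 0.35, a_CT = 0/170 = 0.00, a_PT = 25.5/170 = 0.15
  a_TR = 0/230 = 0.00, a_RR = 80.5/230 = 0.35, a_CR = 23/230 = 0.10, a_PR = 80.5/230 = 0.35
  a_TC = 42/140 = 0.30, a_RC = 14/140 = 0.10, a_CC = 0/140 = 0.00, a_PC = 28/140 = 0.20
  a_TP = 70/350 = 0.20, a_RP = 35/350 = 0.10, a_CP = 87.5/350 = 0.25, a_PP = 70/350 = 0.20
I − A =
  [   0.85     0.00    -0.30    -0.20]
  [  -0.35     0.65    -0.10    -0.10]
  [   0.00    -0.10     1.00    -0.25]
  [  -0.15    -0.35    -0.20     0.80]
Compute the cofactors C_ij = (−1)^(i+j)·(3×3 minor ij) of I−A; the adjugate is their transpose:
adj(I−A) = Cᵀ =
  [ 0.433750   0.124250   0.178500   0.179750]
  [ 0.281250   0.596250   0.184500   0.202500]
  [ 0.084500   0.139375   0.368250   0.153625]
  [ 0.225500   0.319000   0.206250   0.533500]
det(I−A) = Σ_j (I−A)_1j·C_1j = (0.85)(0.433750) + (0.00)(0.281250) + (-0.30)(0.084500) + (-0.20)(0.225500) = 0.2982375
(I − A)⁻¹ = adj(I−A) / det(I−A) ≈
  [   1.4544     0.4166     0.5985     0.6027]
  [   0.9430     1.9992     0.6186     0.6790]
  [   0.2833     0.4673     1.2348     0.5151]
  [   0.7561     1.0696     0.6916     1.7888]
Δx = (I − A)⁻¹ Δd with Δd having +40 in the Paper component and 0 elsewhere.
So Δx_R = L_RP · (+40), where L_RP = adj(I−A)_RP / det(I−A) = 0.202500 / 0.2982375.
Δx_R = 0.202500 × (+40) / 0.2982375 = 8.10 / 0.2982375 ≈ 27.2.

Δx_R = 27.2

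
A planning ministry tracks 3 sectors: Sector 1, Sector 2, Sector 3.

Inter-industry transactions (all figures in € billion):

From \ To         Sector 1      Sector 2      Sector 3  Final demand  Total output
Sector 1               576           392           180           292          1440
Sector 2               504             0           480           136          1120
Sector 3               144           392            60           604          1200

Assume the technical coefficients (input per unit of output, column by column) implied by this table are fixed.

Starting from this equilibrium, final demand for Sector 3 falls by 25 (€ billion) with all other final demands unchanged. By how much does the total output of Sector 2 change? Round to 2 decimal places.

Δx_2 = -22.69

Technical coefficients a_ij = z_ij / X_j:
  a_11 = 576/1440 = 0.40, a_21 = 504/1440 = 0.35, a_31 = 144/1440 = 0.10
  a_12 = 392/1120 = 0.35, a_22 = 0/1120 = 0.00, a_32 = 392/1120 = 0.35
  a_13 = 180/1200 = 0.15, a_23 = 480/1200 = 0.40, a_33 = 60/1200 = 0.05
I − A =
  [   0.60    -0.35    -0.15]
  [  -0.35     1.00    -0.40]
  [  -0.10    -0.35     0.95]
Cofactors of I−A, C_ij = (−1)^(i+j)·(minor ij) (rows/columns in the sector order above):
  C_11 = (1.00)(0.95) − (-0.40)(-0.35) = 0.8100
  C_12 = −[(-0.35)(0.95) − (-0.40)(-0.10)] = 0.3725
  C_13 = (-0.35)(-0.35) − (1.00)(-0.10) = 0.2225
  C_21 = −[(-0.35)(0.95) − (-0.15)(-0.35)] = 0.3850
  C_22 = (0.60)(0.95) − (-0.15)(-0.10) = 0.5550
  C_23 = −[(0.60)(-0.35) − (-0.35)(-0.10)] = 0.2450
  C_31 = (-0.35)(-0.40) − (-0.15)(1.00) = 0.2900
  C_32 = −[(0.60)(-0.40) − (-0.15)(-0.35)] = 0.2925
  C_33 = (0.60)(1.00) − (-0.35)(-0.35) = 0.4775
det(I−A) = Σ_j (I−A)_1j·C_1j = (0.60)(0.8100) + (-0.35)(0.3725) + (-0.15)(0.2225) = 0.32225
adj(I−A) = Cᵀ =
  [ 0.8100   0.3850   0.2900]
  [ 0.3725   0.5550   0.2925]
  [ 0.2225   0.2450   0.4775]
(I − A)⁻¹ = adj(I−A) / det(I−A) ≈
  [   2.5136     1.1947     0.8999]
  [   1.1559     1.7223     0.9077]
  [   0.6905     0.7603     1.4818]
Δx = (I − A)⁻¹ Δd with Δd having -25 in the Sector 3 component and 0 elsewhere.
So Δx_2 = L_23 · (-25), where L_23 = adj(I−A)_23 / det(I−A) = 0.2925 / 0.32225.
Δx_2 = 0.2925 × (-25) / 0.32225 = -7.3125 / 0.32225 ≈ -22.69.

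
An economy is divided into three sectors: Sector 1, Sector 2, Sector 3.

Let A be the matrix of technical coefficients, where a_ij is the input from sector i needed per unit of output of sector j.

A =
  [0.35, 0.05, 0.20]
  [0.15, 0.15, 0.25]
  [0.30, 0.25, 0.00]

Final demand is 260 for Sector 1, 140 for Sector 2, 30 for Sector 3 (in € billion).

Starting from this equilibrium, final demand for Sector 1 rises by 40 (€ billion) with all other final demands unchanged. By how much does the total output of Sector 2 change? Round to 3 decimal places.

I − A =
  [   0.65    -0.05    -0.20]
  [  -0.15     0.85    -0.25]
  [  -0.30    -0.25     1.00]
Cofactors of I−A, C_ij = (−1)^(i+j)·(minor ij) (rows/columns in the sector order above):
  C_11 = (0.85)(1.00) − (-0.25)(-0.25) = 0.7875
  C_12 = −[(-0.15)(1.00) − (-0.25)(-0.30)] = 0.2250
  C_13 = (-0.15)(-0.25) − (0.85)(-0.30) = 0.2925
  C_21 = −[(-0.05)(1.00) − (-0.20)(-0.25)] = 0.1000
  C_22 = (0.65)(1.00) − (-0.20)(-0.30) = 0.5900
  C_23 = −[(0.65)(-0.25) − (-0.05)(-0.30)] = 0.1775
  C_31 = (-0.05)(-0.25) − (-0.20)(0.85) = 0.1825
  C_32 = −[(0.65)(-0.25) − (-0.20)(-0.15)] = 0.1925
  C_33 = (0.65)(0.85) − (-0.05)(-0.15) = 0.5450
det(I−A) = Σ_j (I−A)_1j·C_1j = (0.65)(0.7875) + (-0.05)(0.2250) + (-0.20)(0.2925) = 0.442125
adj(I−A) = Cᵀ =
  [ 0.7875   0.1000   0.1825]
  [ 0.2250   0.5900   0.1925]
  [ 0.2925   0.1775   0.5450]
(I − A)⁻¹ = adj(I−A) / det(I−A) ≈
  [   1.7812     0.2262     0.4128]
  [   0.5089     1.3345     0.4354]
  [   0.6616     0.4015     1.2327]
Δx = (I − A)⁻¹ Δd with Δd having +40 in the Sector 1 component and 0 elsewhere.
So Δx_2 = L_21 · (+40), where L_21 = adj(I−A)_21 / det(I−A) = 0.2250 / 0.442125.
Δx_2 = 0.2250 × (+40) / 0.442125 = 9.00 / 0.442125 ≈ 20.356.

Δx_2 = 20.356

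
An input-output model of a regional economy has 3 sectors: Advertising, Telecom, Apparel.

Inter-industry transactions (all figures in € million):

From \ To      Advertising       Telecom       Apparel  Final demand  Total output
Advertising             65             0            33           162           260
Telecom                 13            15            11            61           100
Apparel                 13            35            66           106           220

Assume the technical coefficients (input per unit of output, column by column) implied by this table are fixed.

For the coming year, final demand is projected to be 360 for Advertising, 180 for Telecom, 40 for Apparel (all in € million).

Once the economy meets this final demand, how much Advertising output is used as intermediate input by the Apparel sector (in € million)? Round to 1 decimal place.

z_13 = 33.4

Technical coefficients a_ij = z_ij / X_j:
  a_11 = 65/260 = 0.25, a_21 = 13/260 = 0.05, a_31 = 13/260 = 0.05
  a_12 = 0/100 = 0.00, a_22 = 15/100 = 0.15, a_32 = 35/100 = 0.35
  a_13 = 33/220 = 0.15, a_23 = 11/220 = 0.05, a_33 = 66/220 = 0.30
I − A =
  [   0.75     0.00    -0.15]
  [  -0.05     0.85    -0.05]
  [  -0.05    -0.35     0.70]
Cofactors of I−A, C_ij = (−1)^(i+j)·(minor ij) (rows/columns in the sector order above):
  C_11 = (0.85)(0.70) − (-0.05)(-0.35) = 0.5775
  C_12 = −[(-0.05)(0.70) − (-0.05)(-0.05)] = 0.0375
  C_13 = (-0.05)(-0.35) − (0.85)(-0.05) = 0.0600
  C_21 = −[(0.00)(0.70) − (-0.15)(-0.35)] = 0.0525
  C_22 = (0.75)(0.70) − (-0.15)(-0.05) = 0.5175
  C_23 = −[(0.75)(-0.35) − (0.00)(-0.05)] = 0.2625
  C_31 = (0.00)(-0.05) − (-0.15)(0.85) = 0.1275
  C_32 = −[(0.75)(-0.05) − (-0.15)(-0.05)] = 0.0450
  C_33 = (0.75)(0.85) − (0.00)(-0.05) = 0.6375
det(I−A) = Σ_j (I−A)_1j·C_1j = (0.75)(0.5775) + (0.00)(0.0375) + (-0.15)(0.0600) = 0.424125
adj(I−A) = Cᵀ =
  [ 0.5775   0.0525   0.1275]
  [ 0.0375   0.5175   0.0450]
  [ 0.0600   0.2625   0.6375]
(I − A)⁻¹ = adj(I−A) / det(I−A) ≈
  [   1.3616     0.1238     0.3006]
  [   0.0884     1.2202     0.1061]
  [   0.1415     0.6189     1.5031]
First solve x = (I − A)⁻¹ d = adj(I−A)·d / det(I−A); in particular x_3 = (0.0600·360 + 0.2625·180 + 0.6375·40) / 0.424125 = 94.35 / 0.424125 ≈ 222.458.
Intermediate flow from 1 to 3: z_13 = a_13 · x_3 = 0.15 × 94.35 / 0.424125 = 14.1525 / 0.424125 ≈ 33.4.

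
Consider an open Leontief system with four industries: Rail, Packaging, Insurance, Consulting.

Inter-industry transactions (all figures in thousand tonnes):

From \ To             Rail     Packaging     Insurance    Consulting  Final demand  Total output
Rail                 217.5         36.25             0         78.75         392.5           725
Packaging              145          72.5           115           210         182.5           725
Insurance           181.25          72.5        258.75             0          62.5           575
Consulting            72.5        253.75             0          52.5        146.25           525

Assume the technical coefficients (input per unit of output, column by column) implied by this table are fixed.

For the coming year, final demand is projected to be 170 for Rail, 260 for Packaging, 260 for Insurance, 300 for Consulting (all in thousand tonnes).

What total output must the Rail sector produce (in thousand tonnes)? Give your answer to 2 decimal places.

Technical coefficients a_ij = z_ij / X_j:
  a_RR = 217.5/725 = 0.30, a_PR = 145/725 = 0.20, a_IR = 181.25/725 = 0.25, a_CR = 72.5/725 = 0.10
  a_RP = 36.25/725 = 0.05, a_PP = 72.5/725 = 0.10, a_IP = 72.5/725 = 0.10, a_CP = 253.75/725 = 0.35
  a_RI = 0/575 = 0.00, a_PI = 115/575 = 0.20, a_II = 258.75/575 = 0.45, a_CI = 0/575 = 0.00
  a_RC = 78.75/525 = 0.15, a_PC = 210/525 = 0.40, a_IC = 0/525 = 0.00, a_CC = 52.5/525 = 0.10
I − A =
  [   0.70    -0.05     0.00    -0.15]
  [  -0.20     0.90    -0.20    -0.40]
  [  -0.25    -0.10     0.55     0.00]
  [  -0.10    -0.35     0.00     0.90]
Compute the cofactors C_ij = (−1)^(i+j)·(3×3 minor ij) of I−A; the adjugate is their transpose:
adj(I−A) = Cᵀ =
  [ 0.350500   0.053625   0.019500   0.082250]
  [ 0.166000   0.338250   0.123000   0.178000]
  [ 0.189500   0.085875   0.434000   0.069750]
  [ 0.103500   0.137500   0.050000   0.324500]
det(I−A) = Σ_j (I−A)_1j·C_1j = (0.70)(0.350500) + (-0.05)(0.166000) + (0.00)(0.189500) + (-0.15)(0.103500) = 0.221525
(I − A)⁻¹ = adj(I−A) / det(I−A) ≈
  [   1.5822     0.2421     0.0880     0.3713]
  [   0.7494     1.5269     0.5552     0.8035]
  [   0.8554     0.3877     1.9591     0.3149]
  [   0.4672     0.6207     0.2257     1.4648]
x = (I − A)⁻¹ d = adj(I−A)·d / det(I−A), with det(I−A) = 0.221525:
  x_R = (0.350500·170 + 0.053625·260 + 0.019500·260 + 0.082250·300) / 0.221525 = 103.2725 / 0.221525 ≈ 466.19
  x_P = (0.166000·170 + 0.338250·260 + 0.123000·260 + 0.178000·300) / 0.221525 = 201.545 / 0.221525 ≈ 909.81
  x_I = (0.189500·170 + 0.085875·260 + 0.434000·260 + 0.069750·300) / 0.221525 = 188.3075 / 0.221525 ≈ 850.05
  x_C = (0.103500·170 + 0.137500·260 + 0.050000·260 + 0.324500·300) / 0.221525 = 163.695 / 0.221525 ≈ 738.95

x_R = 466.19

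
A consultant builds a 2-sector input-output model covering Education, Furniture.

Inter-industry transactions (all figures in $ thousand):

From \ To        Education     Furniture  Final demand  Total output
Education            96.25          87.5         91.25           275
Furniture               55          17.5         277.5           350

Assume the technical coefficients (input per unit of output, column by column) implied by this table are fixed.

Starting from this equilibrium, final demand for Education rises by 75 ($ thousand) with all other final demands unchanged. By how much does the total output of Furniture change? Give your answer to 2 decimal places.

Technical coefficients a_ij = z_ij / X_j:
  a_11 = 96.25/275 = 0.35, a_21 = 55/275 = 0.20
  a_12 = 87.5/350 = 0.25, a_22 = 17.5/350 = 0.05
I − A =
  [   0.65    -0.25]
  [  -0.20     0.95]
det(I−A) = (0.65)(0.95) − (-0.25)(-0.20) = 0.5675
adj(I−A) = [[0.95, 0.25], [0.20, 0.65]]
(I − A)⁻¹ = adj(I−A) / det(I−A) ≈
  [   1.6740     0.4405]
  [   0.3524     1.1454]
Δx = (I − A)⁻¹ Δd with Δd having +75 in the Education component and 0 elsewhere.
So Δx_2 = L_21 · (+75), where L_21 = adj(I−A)_21 / det(I−A) = 0.20 / 0.5675.
Δx_2 = 0.20 × (+75) / 0.5675 = 15.00 / 0.5675 ≈ 26.43.

Δx_2 = 26.43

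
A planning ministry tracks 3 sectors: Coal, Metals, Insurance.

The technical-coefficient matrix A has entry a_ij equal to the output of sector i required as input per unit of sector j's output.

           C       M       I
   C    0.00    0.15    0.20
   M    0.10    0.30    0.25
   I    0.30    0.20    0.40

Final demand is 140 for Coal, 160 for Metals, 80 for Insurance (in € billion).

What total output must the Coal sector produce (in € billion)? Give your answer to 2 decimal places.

x_C = 285.76

I − A =
  [   1.00    -0.15    -0.20]
  [  -0.10     0.70    -0.25]
  [  -0.30    -0.20     0.60]
Cofactors of I−A, C_ij = (−1)^(i+j)·(minor ij) (rows/columns in the sector order above):
  C_11 = (0.70)(0.60) − (-0.25)(-0.20) = 0.3700
  C_12 = −[(-0.10)(0.60) − (-0.25)(-0.30)] = 0.1350
  C_13 = (-0.10)(-0.20) − (0.70)(-0.30) = 0.2300
  C_21 = −[(-0.15)(0.60) − (-0.20)(-0.20)] = 0.1300
  C_22 = (1.00)(0.60) − (-0.20)(-0.30) = 0.5400
  C_23 = −[(1.00)(-0.20) − (-0.15)(-0.30)] = 0.2450
  C_31 = (-0.15)(-0.25) − (-0.20)(0.70) = 0.1775
  C_32 = −[(1.00)(-0.25) − (-0.20)(-0.10)] = 0.2700
  C_33 = (1.00)(0.70) − (-0.15)(-0.10) = 0.6850
det(I−A) = Σ_j (I−A)_1j·C_1j = (1.00)(0.3700) + (-0.15)(0.1350) + (-0.20)(0.2300) = 0.30375
adj(I−A) = Cᵀ =
  [ 0.3700   0.1300   0.1775]
  [ 0.1350   0.5400   0.2700]
  [ 0.2300   0.2450   0.6850]
(I − A)⁻¹ = adj(I−A) / det(I−A) ≈
  [   1.2181     0.4280     0.5844]
  [   0.4444     1.7778     0.8889]
  [   0.7572     0.8066     2.2551]
x = (I − A)⁻¹ d = adj(I−A)·d / det(I−A), with det(I−A) = 0.30375:
  x_C = (0.3700·140 + 0.1300·160 + 0.1775·80) / 0.30375 = 86.80 / 0.30375 ≈ 285.76
  x_M = (0.1350·140 + 0.5400·160 + 0.2700·80) / 0.30375 = 126.90 / 0.30375 ≈ 417.78
  x_I = (0.2300·140 + 0.2450·160 + 0.6850·80) / 0.30375 = 126.20 / 0.30375 ≈ 415.47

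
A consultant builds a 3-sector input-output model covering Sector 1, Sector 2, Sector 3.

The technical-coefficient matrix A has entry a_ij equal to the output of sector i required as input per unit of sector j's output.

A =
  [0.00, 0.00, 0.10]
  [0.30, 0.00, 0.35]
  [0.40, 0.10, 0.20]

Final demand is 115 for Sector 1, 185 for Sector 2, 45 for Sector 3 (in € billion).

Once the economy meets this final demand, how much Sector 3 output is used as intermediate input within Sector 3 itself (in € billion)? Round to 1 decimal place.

z_33 = 31.3

I − A =
  [   1.00     0.00    -0.10]
  [  -0.30     1.00    -0.35]
  [  -0.40    -0.10     0.80]
Cofactors of I−A, C_ij = (−1)^(i+j)·(minor ij) (rows/columns in the sector order above):
  C_11 = (1.00)(0.80) − (-0.35)(-0.10) = 0.7650
  C_12 = −[(-0.30)(0.80) − (-0.35)(-0.40)] = 0.3800
  C_13 = (-0.30)(-0.10) − (1.00)(-0.40) = 0.4300
  C_21 = −[(0.00)(0.80) − (-0.10)(-0.10)] = 0.0100
  C_22 = (1.00)(0.80) − (-0.10)(-0.40) = 0.7600
  C_23 = −[(1.00)(-0.10) − (0.00)(-0.40)] = 0.1000
  C_31 = (0.00)(-0.35) − (-0.10)(1.00) = 0.1000
  C_32 = −[(1.00)(-0.35) − (-0.10)(-0.30)] = 0.3800
  C_33 = (1.00)(1.00) − (0.00)(-0.30) = 1.0000
det(I−A) = Σ_j (I−A)_1j·C_1j = (1.00)(0.7650) + (0.00)(0.3800) + (-0.10)(0.4300) = 0.7220
adj(I−A) = Cᵀ =
  [ 0.7650   0.0100   0.1000]
  [ 0.3800   0.7600   0.3800]
  [ 0.4300   0.1000   1.0000]
(I − A)⁻¹ = adj(I−A) / det(I−A) ≈
  [   1.0596     0.0139     0.1385]
  [   0.5263     1.0526     0.5263]
  [   0.5956     0.1385     1.3850]
First solve x = (I − A)⁻¹ d = adj(I−A)·d / det(I−A); in particular x_3 = (0.4300·115 + 0.1000·185 + 1.0000·45) / 0.7220 = 112.95 / 0.7220 ≈ 156.440.
Intermediate flow from 3 to 3: z_33 = a_33 · x_3 = 0.20 × 112.95 / 0.7220 = 22.59 / 0.7220 ≈ 31.3.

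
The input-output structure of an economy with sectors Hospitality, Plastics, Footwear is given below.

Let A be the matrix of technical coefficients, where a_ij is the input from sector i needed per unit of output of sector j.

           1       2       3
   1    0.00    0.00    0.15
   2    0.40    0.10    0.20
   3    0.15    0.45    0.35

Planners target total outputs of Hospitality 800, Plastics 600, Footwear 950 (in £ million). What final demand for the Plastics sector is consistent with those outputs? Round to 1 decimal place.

I − A =
  [   1.00     0.00    -0.15]
  [  -0.40     0.90    -0.20]
  [  -0.15    -0.45     0.65]
d = (I − A) x:
  d_1 = (+1.00)·800 + (+0.00)·600 + (-0.15)·950 = 657.5
  d_2 = (-0.40)·800 + (+0.90)·600 + (-0.20)·950 = 30.0
  d_3 = (-0.15)·800 + (-0.45)·600 + (+0.65)·950 = 227.5

d_2 = 30.0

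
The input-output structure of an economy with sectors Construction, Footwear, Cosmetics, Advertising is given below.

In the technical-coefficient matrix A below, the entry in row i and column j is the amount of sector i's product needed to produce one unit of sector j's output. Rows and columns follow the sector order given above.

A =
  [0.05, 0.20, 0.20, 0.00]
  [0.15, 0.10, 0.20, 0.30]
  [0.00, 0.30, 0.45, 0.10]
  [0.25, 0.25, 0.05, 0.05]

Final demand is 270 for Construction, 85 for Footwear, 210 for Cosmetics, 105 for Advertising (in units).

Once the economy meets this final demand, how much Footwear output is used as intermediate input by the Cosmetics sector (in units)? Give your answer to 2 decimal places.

I − A =
  [   0.95    -0.20    -0.20     0.00]
  [  -0.15     0.90    -0.20    -0.30]
  [   0.00    -0.30     0.55    -0.10]
  [  -0.25    -0.25    -0.05     0.95]
Compute the cofactors C_ij = (−1)^(i+j)·(3×3 minor ij) of I−A; the adjugate is their transpose:
adj(I−A) = Cᵀ =
  [ 0.358000   0.165500   0.197000   0.073000]
  [ 0.123875   0.486625   0.238250   0.178750]
  [ 0.091500   0.299500   0.697500   0.168000]
  [ 0.131625   0.187375   0.151250   0.387750]
det(I−A) = Σ_j (I−A)_1j·C_1j = (0.95)(0.358000) + (-0.20)(0.123875) + (-0.20)(0.091500) + (0.00)(0.131625) = 0.297025
(I − A)⁻¹ = adj(I−A) / det(I−A) ≈
  [   1.2053     0.5572     0.6632     0.2458]
  [   0.4171     1.6383     0.8021     0.6018]
  [   0.3081     1.0083     2.3483     0.5656]
  [   0.4431     0.6308     0.5092     1.3054]
First solve x = (I − A)⁻¹ d = adj(I−A)·d / det(I−A); in particular x_3 = (0.091500·270 + 0.299500·85 + 0.697500·210 + 0.168000·105) / 0.297025 = 214.2775 / 0.297025 ≈ 721.4123.
Intermediate flow from 2 to 3: z_23 = a_23 · x_3 = 0.20 × 214.2775 / 0.297025 = 42.8555 / 0.297025 ≈ 144.28.

z_23 = 144.28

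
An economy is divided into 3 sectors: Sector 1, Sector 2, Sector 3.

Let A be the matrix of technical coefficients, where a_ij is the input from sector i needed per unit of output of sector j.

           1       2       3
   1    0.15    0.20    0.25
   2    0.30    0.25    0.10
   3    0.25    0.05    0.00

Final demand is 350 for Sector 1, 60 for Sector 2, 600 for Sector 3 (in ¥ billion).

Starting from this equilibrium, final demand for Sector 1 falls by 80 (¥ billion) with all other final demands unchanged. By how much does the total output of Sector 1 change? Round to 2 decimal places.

Δx_1 = -115.14

I − A =
  [   0.85    -0.20    -0.25]
  [  -0.30     0.75    -0.10]
  [  -0.25    -0.05     1.00]
Cofactors of I−A, C_ij = (−1)^(i+j)·(minor ij) (rows/columns in the sector order above):
  C_11 = (0.75)(1.00) − (-0.10)(-0.05) = 0.7450
  C_12 = −[(-0.30)(1.00) − (-0.10)(-0.25)] = 0.3250
  C_13 = (-0.30)(-0.05) − (0.75)(-0.25) = 0.2025
  C_21 = −[(-0.20)(1.00) − (-0.25)(-0.05)] = 0.2125
  C_22 = (0.85)(1.00) − (-0.25)(-0.25) = 0.7875
  C_23 = −[(0.85)(-0.05) − (-0.20)(-0.25)] = 0.0925
  C_31 = (-0.20)(-0.10) − (-0.25)(0.75) = 0.2075
  C_32 = −[(0.85)(-0.10) − (-0.25)(-0.30)] = 0.1600
  C_33 = (0.85)(0.75) − (-0.20)(-0.30) = 0.5775
det(I−A) = Σ_j (I−A)_1j·C_1j = (0.85)(0.7450) + (-0.20)(0.3250) + (-0.25)(0.2025) = 0.517625
adj(I−A) = Cᵀ =
  [ 0.7450   0.2125   0.2075]
  [ 0.3250   0.7875   0.1600]
  [ 0.2025   0.0925   0.5775]
(I − A)⁻¹ = adj(I−A) / det(I−A) ≈
  [   1.4393     0.4105     0.4009]
  [   0.6279     1.5214     0.3091]
  [   0.3912     0.1787     1.1157]
Δx = (I − A)⁻¹ Δd with Δd having -80 in the Sector 1 component and 0 elsewhere.
So Δx_1 = L_11 · (-80), where L_11 = adj(I−A)_11 / det(I−A) = 0.7450 / 0.517625.
Δx_1 = 0.7450 × (-80) / 0.517625 = -59.60 / 0.517625 ≈ -115.14.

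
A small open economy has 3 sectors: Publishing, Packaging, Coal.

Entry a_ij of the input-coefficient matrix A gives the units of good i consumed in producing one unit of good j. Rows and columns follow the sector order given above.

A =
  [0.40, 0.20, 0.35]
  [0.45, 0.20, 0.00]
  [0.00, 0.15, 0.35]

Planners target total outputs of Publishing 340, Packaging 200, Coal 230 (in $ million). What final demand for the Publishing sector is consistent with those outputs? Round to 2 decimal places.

d_1 = 83.50

I − A =
  [   0.60    -0.20    -0.35]
  [  -0.45     0.80     0.00]
  [   0.00    -0.15     0.65]
d = (I − A) x:
  d_1 = (+0.60)·340 + (-0.20)·200 + (-0.35)·230 = 83.50
  d_2 = (-0.45)·340 + (+0.80)·200 + (+0.00)·230 = 7.00
  d_3 = (+0.00)·340 + (-0.15)·200 + (+0.65)·230 = 119.50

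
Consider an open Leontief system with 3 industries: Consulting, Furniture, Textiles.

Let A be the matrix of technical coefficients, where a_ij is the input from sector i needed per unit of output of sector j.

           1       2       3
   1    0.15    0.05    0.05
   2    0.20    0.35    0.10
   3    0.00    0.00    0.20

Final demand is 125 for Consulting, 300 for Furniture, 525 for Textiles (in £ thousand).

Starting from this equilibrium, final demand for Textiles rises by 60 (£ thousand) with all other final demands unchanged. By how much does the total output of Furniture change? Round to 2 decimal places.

I − A =
  [   0.85    -0.05    -0.05]
  [  -0.20     0.65    -0.10]
  [   0.00     0.00     0.80]
Cofactors of I−A, C_ij = (−1)^(i+j)·(minor ij) (rows/columns in the sector order above):
  C_11 = (0.65)(0.80) − (-0.10)(0.00) = 0.5200
  C_12 = −[(-0.20)(0.80) − (-0.10)(0.00)] = 0.1600
  C_13 = (-0.20)(0.00) − (0.65)(0.00) = 0.0000
  C_21 = −[(-0.05)(0.80) − (-0.05)(0.00)] = 0.0400
  C_22 = (0.85)(0.80) − (-0.05)(0.00) = 0.6800
  C_23 = −[(0.85)(0.00) − (-0.05)(0.00)] = 0.0000
  C_31 = (-0.05)(-0.10) − (-0.05)(0.65) = 0.0375
  C_32 = −[(0.85)(-0.10) − (-0.05)(-0.20)] = 0.0950
  C_33 = (0.85)(0.65) − (-0.05)(-0.20) = 0.5425
det(I−A) = Σ_j (I−A)_1j·C_1j = (0.85)(0.5200) + (-0.05)(0.1600) + (-0.05)(0.0000) = 0.4340
adj(I−A) = Cᵀ =
  [ 0.5200   0.0400   0.0375]
  [ 0.1600   0.6800   0.0950]
  [ 0.0000   0.0000   0.5425]
(I − A)⁻¹ = adj(I−A) / det(I−A) ≈
  [   1.1982     0.0922     0.0864]
  [   0.3687     1.5668     0.2189]
  [   0.0000     0.0000     1.2500]
Δx = (I − A)⁻¹ Δd with Δd having +60 in the Textiles component and 0 elsewhere.
So Δx_2 = L_23 · (+60), where L_23 = adj(I−A)_23 / det(I−A) = 0.0950 / 0.4340.
Δx_2 = 0.0950 × (+60) / 0.4340 = 5.70 / 0.4340 ≈ 13.13.

Δx_2 = 13.13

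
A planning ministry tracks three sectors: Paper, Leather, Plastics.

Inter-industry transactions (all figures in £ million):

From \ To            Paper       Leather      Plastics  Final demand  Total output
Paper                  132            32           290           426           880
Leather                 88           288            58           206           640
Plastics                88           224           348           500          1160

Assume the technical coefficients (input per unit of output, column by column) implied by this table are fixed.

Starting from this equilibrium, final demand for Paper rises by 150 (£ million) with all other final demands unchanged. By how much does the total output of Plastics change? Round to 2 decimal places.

Technical coefficients a_ij = z_ij / X_j:
  a_11 = 132/880 = 0.15, a_21 = 88/880 = 0.10, a_31 = 88/880 = 0.10
  a_12 = 32/640 = 0.05, a_22 = 288/640 = 0.45, a_32 = 224/640 = 0.35
  a_13 = 290/1160 = 0.25, a_23 = 58/1160 = 0.05, a_33 = 348/1160 = 0.30
I − A =
  [   0.85    -0.05    -0.25]
  [  -0.10     0.55    -0.05]
  [  -0.10    -0.35     0.70]
Cofactors of I−A, C_ij = (−1)^(i+j)·(minor ij) (rows/columns in the sector order above):
  C_11 = (0.55)(0.70) − (-0.05)(-0.35) = 0.3675
  C_12 = −[(-0.10)(0.70) − (-0.05)(-0.10)] = 0.0750
  C_13 = (-0.10)(-0.35) − (0.55)(-0.10) = 0.0900
  C_21 = −[(-0.05)(0.70) − (-0.25)(-0.35)] = 0.1225
  C_22 = (0.85)(0.70) − (-0.25)(-0.10) = 0.5700
  C_23 = −[(0.85)(-0.35) − (-0.05)(-0.10)] = 0.3025
  C_31 = (-0.05)(-0.05) − (-0.25)(0.55) = 0.1400
  C_32 = −[(0.85)(-0.05) − (-0.25)(-0.10)] = 0.0675
  C_33 = (0.85)(0.55) − (-0.05)(-0.10) = 0.4625
det(I−A) = Σ_j (I−A)_1j·C_1j = (0.85)(0.3675) + (-0.05)(0.0750) + (-0.25)(0.0900) = 0.286125
adj(I−A) = Cᵀ =
  [ 0.3675   0.1225   0.1400]
  [ 0.0750   0.5700   0.0675]
  [ 0.0900   0.3025   0.4625]
(I − A)⁻¹ = adj(I−A) / det(I−A) ≈
  [   1.2844     0.4281     0.4893]
  [   0.2621     1.9921     0.2359]
  [   0.3145     1.0572     1.6164]
Δx = (I − A)⁻¹ Δd with Δd having +150 in the Paper component and 0 elsewhere.
So Δx_3 = L_31 · (+150), where L_31 = adj(I−A)_31 / det(I−A) = 0.0900 / 0.286125.
Δx_3 = 0.0900 × (+150) / 0.286125 = 13.50 / 0.286125 ≈ 47.18.

Δx_3 = 47.18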